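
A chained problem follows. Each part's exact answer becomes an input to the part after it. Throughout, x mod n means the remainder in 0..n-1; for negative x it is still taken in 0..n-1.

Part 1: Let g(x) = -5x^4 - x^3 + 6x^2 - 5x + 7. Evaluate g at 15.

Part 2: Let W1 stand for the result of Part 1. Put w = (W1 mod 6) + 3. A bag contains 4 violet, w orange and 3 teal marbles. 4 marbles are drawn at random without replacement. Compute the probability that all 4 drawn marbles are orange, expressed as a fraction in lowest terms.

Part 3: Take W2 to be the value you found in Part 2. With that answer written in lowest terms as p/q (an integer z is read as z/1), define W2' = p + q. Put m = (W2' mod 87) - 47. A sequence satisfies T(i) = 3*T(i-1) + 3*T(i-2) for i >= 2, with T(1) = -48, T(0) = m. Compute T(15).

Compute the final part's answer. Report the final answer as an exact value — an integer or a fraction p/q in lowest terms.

-3872367810

Part 1: -5*(15)^4 - 1*(15)^3 + 6*(15)^2 - 5*(15)^1 + 7 = (-253125) + (-3375) + (1350) + (-75) + (7) = -255218; answer -255218
Part 2: W1 = -255218; w = 7; total draws C(14,4) = 1001; favorable C(7,4) = 35; P = 5/143; answer 5/143
Part 3: W2 = 5/143; threaded value p + q = 148; m = 14; T(2) = 3*(-48) + 3*(14) = -102; iterating: T(2)=-102, T(3)=-450, T(4)=-1656, T(5)=-6318, T(6)=-23922, T(7)=-90720, T(8)=-343926, T(9)=-1303938, T(10)=-4943592, T(11)=-18742590, T(12)=-71058546, T(13)=-269403408, T(14)=-1021385862, T(15)=-3872367810; answer -3872367810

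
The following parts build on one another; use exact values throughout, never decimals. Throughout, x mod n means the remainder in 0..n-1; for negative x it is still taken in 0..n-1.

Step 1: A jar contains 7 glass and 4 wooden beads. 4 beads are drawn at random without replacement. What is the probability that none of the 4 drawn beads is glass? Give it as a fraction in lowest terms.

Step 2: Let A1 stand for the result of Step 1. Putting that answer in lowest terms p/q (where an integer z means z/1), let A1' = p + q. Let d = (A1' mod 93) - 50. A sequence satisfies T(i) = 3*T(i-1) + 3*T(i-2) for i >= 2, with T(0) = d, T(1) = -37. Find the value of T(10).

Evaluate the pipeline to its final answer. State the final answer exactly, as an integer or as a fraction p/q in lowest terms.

Step 1: total draws C(11,4) = 330; favorable C(4,4) = 1; P = 1/330; answer 1/330
Step 2: A1 = 1/330; threaded value p + q = 331; d = 2; T(2) = 3*(-37) + 3*(2) = -105; iterating: T(2)=-105, T(3)=-426, T(4)=-1593, T(5)=-6057, T(6)=-22950, T(7)=-87021, T(8)=-329913, T(9)=-1250802, T(10)=-4742145; answer -4742145

-4742145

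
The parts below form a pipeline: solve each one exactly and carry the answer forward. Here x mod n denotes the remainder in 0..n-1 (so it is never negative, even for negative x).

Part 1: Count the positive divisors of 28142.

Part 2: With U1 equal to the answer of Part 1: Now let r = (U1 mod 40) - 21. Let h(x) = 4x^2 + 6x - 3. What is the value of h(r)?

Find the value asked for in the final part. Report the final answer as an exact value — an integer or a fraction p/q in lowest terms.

Part 1: 28142 = 2 * 14071; number of divisors = (1+1) * (1+1) = 4; answer 4
Part 2: U1 = 4; r = -17; 4*(-17)^2 + 6*(-17)^1 - 3 = (1156) + (-102) + (-3) = 1051; answer 1051

1051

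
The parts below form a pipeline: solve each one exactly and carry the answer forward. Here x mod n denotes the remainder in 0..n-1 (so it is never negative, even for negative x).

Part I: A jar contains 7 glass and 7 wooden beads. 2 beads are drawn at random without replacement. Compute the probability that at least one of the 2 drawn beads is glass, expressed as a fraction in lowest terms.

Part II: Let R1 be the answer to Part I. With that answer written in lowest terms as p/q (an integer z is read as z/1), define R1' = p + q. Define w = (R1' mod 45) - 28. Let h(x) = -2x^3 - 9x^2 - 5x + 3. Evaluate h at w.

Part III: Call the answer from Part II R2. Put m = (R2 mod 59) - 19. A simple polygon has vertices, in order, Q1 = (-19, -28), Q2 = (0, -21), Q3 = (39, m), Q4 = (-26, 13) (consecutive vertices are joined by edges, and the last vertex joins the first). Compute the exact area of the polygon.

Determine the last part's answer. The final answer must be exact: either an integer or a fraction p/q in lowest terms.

1792

Part I: total draws C(14,2) = 91; complement C(7,2) = 21; favorable 91 - 21 = 70; P = 10/13; answer 10/13
Part II: R1 = 10/13; threaded value p + q = 23; w = -5; -2*(-5)^3 - 9*(-5)^2 - 5*(-5)^1 + 3 = (250) + (-225) + (25) + (3) = 53; answer 53
Part III: R2 = 53; m = 34; cross terms: (-19*-21 - 0*-28)=399, (0*34 - 39*-21)=819, (39*13 - -26*34)=1391, (-26*-28 - -19*13)=975; twice the area = |3584| = 3584; area = 1792; answer 1792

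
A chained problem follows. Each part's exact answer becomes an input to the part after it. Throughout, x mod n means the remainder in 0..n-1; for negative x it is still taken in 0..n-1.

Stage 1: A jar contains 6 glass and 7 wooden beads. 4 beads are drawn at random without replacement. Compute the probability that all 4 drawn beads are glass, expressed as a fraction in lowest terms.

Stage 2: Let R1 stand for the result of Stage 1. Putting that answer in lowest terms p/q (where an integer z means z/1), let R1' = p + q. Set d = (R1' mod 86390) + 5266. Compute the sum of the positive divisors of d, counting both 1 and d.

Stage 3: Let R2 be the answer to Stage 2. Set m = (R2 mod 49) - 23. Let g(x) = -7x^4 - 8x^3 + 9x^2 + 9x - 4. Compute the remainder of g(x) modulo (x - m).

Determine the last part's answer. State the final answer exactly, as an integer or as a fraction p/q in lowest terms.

Stage 1: total draws C(13,4) = 715; favorable C(6,4) = 15; P = 3/143; answer 3/143
Stage 2: R1 = 3/143; threaded value p + q = 146; d = 5412; 5412 = 2^2 * 3 * 11 * 41; sigma = (1 + 2 + 4) * (1 + 3) * (1 + 11) * (1 + 41) = 7 * 4 * 12 * 42 = 14112; answer 14112
Stage 3: R2 = 14112; m = -23; remainder = value at the root: -7*(-23)^4 - 8*(-23)^3 + 9*(-23)^2 + 9*(-23)^1 - 4 = (-1958887) + (97336) + (4761) + (-207) + (-4) = -1857001; answer -1857001

-1857001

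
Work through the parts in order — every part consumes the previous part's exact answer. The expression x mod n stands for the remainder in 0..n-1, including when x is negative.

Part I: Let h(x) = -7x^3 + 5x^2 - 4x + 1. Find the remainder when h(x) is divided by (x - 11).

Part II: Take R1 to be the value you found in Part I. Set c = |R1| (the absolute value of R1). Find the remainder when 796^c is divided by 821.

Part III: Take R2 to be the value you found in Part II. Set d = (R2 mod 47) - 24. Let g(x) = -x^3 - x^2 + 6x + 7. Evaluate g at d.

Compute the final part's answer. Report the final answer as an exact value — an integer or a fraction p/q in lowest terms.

Part I: remainder = value at the root: -7*(11)^3 + 5*(11)^2 - 4*(11)^1 + 1 = (-9317) + (605) + (-44) + (1) = -8755; answer -8755
Part II: R1 = -8755; c = 8755; squarings mod 821: 796^1=796, 796^2=625, 796^4=650, 796^8=506, 796^16=705, 796^32=320, 796^64=596, 796^128=544, 796^256=376, 796^512=164, 796^1024=624, 796^2048=222, 796^4096=24, 796^8192=576; 796^8755 = 796^1 * 796^2 * 796^16 * 796^32 * 796^512 * 796^8192 = 459 (mod 821); answer 459
Part III: R2 = 459; d = 12; -1*(12)^3 - 1*(12)^2 + 6*(12)^1 + 7 = (-1728) + (-144) + (72) + (7) = -1793; answer -1793

-1793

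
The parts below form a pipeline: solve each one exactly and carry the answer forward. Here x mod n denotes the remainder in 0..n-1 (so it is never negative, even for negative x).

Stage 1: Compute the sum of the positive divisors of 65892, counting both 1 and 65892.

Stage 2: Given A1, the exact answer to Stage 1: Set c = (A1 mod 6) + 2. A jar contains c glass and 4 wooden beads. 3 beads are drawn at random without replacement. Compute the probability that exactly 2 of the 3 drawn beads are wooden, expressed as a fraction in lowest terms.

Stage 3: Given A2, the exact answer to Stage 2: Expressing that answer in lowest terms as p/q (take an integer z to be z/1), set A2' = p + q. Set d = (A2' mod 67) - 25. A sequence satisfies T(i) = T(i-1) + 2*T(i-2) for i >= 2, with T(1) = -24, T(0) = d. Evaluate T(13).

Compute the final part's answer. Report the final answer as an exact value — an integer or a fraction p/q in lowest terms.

Stage 1: 65892 = 2^2 * 3 * 17^2 * 19; sigma = (1 + 2 + 4) * (1 + 3) * (1 + 17 + 289) * (1 + 19) = 7 * 4 * 307 * 20 = 171920; answer 171920
Stage 2: A1 = 171920; c = 4; total draws C(8,3) = 56; favorable C(4,2)*C(4,1) = 24; P = 3/7; answer 3/7
Stage 3: A2 = 3/7; threaded value p + q = 10; d = -15; T(2) = 1*(-24) + 2*(-15) = -54; iterating: T(2)=-54, T(3)=-102, T(4)=-210, T(5)=-414, T(6)=-834, T(7)=-1662, T(8)=-3330, T(9)=-6654, T(10)=-13314, T(11)=-26622, T(12)=-53250, T(13)=-106494; answer -106494

-106494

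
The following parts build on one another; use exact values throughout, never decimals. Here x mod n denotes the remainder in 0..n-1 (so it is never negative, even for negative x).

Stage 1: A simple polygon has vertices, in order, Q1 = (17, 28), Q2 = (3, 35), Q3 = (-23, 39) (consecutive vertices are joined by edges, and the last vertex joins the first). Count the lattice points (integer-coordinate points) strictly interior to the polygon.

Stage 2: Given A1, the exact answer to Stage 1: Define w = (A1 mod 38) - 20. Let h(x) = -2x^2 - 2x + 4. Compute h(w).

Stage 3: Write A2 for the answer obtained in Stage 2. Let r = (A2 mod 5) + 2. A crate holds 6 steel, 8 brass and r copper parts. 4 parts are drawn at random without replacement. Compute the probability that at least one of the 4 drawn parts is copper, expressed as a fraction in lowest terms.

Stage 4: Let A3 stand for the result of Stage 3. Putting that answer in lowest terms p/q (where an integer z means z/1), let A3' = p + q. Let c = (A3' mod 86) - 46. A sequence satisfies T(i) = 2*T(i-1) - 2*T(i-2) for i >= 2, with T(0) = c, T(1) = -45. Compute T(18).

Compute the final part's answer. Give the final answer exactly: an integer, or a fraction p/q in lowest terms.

Stage 1: cross terms: (17*35 - 3*28)=511, (3*39 - -23*35)=922, (-23*28 - 17*39)=-1307; twice the area = |126| = 126; area = 63; boundary points = 7 + 2 + 1 = 10; strictly interior points = area - boundary/2 + 1 = 59; answer 59
Stage 2: A1 = 59; w = 1; -2*(1)^2 - 2*(1)^1 + 4 = (-2) + (-2) + (4) = 0; answer 0
Stage 3: A2 = 0; r = 2; total draws C(16,4) = 1820; complement C(14,4) = 1001; favorable 1820 - 1001 = 819; P = 9/20; answer 9/20
Stage 4: A3 = 9/20; threaded value p + q = 29; c = -17; T(2) = 2*(-45) - 2*(-17) = -56; iterating: T(2)=-56, T(3)=-22, T(4)=68, T(5)=180, T(6)=224, T(7)=88, T(8)=-272, T(9)=-720, T(10)=-896, T(11)=-352, T(12)=1088, T(13)=2880, T(14)=3584, T(15)=1408, T(16)=-4352, T(17)=-11520, T(18)=-14336; answer -14336

-14336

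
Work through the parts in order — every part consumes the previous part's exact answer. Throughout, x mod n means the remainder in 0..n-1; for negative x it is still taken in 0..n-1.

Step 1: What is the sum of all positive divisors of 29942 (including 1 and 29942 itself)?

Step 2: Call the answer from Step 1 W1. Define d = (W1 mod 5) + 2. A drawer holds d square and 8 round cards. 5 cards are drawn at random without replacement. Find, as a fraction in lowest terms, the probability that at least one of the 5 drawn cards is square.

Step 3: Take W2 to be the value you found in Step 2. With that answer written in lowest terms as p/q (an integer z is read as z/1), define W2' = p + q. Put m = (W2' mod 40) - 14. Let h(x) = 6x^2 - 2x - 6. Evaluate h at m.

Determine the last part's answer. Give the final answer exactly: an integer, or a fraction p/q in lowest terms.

Step 1: 29942 = 2 * 11 * 1361; sigma = (1 + 2) * (1 + 11) * (1 + 1361) = 3 * 12 * 1362 = 49032; answer 49032
Step 2: W1 = 49032; d = 4; total draws C(12,5) = 792; complement C(8,5) = 56; favorable 792 - 56 = 736; P = 92/99; answer 92/99
Step 3: W2 = 92/99; threaded value p + q = 191; m = 17; 6*(17)^2 - 2*(17)^1 - 6 = (1734) + (-34) + (-6) = 1694; answer 1694

1694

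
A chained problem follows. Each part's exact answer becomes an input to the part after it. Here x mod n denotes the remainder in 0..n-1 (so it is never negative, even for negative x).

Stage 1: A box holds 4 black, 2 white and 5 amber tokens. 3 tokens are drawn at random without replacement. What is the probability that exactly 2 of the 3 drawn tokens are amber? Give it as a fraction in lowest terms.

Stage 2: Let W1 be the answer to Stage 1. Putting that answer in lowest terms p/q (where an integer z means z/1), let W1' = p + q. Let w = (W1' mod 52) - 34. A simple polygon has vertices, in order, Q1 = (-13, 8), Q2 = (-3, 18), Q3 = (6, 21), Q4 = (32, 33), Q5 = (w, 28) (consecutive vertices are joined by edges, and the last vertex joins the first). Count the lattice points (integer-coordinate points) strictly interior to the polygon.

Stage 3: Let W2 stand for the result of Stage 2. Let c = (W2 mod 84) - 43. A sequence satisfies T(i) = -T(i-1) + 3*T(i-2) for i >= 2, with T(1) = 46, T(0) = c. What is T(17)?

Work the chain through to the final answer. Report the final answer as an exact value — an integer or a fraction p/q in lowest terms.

Stage 1: total draws C(11,3) = 165; favorable C(5,2)*C(6,1) = 60; P = 4/11; answer 4/11
Stage 2: W1 = 4/11; threaded value p + q = 15; w = -19; cross terms: (-13*18 - -3*8)=-210, (-3*21 - 6*18)=-171, (6*33 - 32*21)=-474, (32*28 - -19*33)=1523, (-19*8 - -13*28)=212; twice the area = |880| = 880; area = 440; boundary points = 10 + 3 + 2 + 1 + 2 = 18; strictly interior points = area - boundary/2 + 1 = 432; answer 432
Stage 3: W2 = 432; c = -31; T(2) = -1*(46) + 3*(-31) = -139; iterating: T(2)=-139, T(3)=277, T(4)=-694, T(5)=1525, T(6)=-3607, T(7)=8182, T(8)=-19003, T(9)=43549, T(10)=-100558, T(11)=231205, T(12)=-532879, T(13)=1226494, T(14)=-2825131, T(15)=6504613, T(16)=-14980006, T(17)=34493845; answer 34493845

34493845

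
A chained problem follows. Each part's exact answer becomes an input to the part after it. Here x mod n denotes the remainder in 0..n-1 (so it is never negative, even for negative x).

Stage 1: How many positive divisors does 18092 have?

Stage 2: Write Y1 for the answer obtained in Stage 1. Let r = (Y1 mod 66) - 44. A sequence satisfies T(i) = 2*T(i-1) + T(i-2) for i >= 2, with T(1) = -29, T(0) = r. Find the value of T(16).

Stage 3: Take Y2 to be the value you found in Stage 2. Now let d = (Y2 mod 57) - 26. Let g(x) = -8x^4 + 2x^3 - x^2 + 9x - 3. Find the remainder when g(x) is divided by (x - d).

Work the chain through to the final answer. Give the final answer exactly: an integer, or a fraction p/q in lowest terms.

Stage 1: 18092 = 2^2 * 4523; number of divisors = (2+1) * (1+1) = 6; answer 6
Stage 2: Y1 = 6; r = -38; T(2) = 2*(-29) + 1*(-38) = -96; iterating: T(2)=-96, T(3)=-221, T(4)=-538, T(5)=-1297, T(6)=-3132, T(7)=-7561, T(8)=-18254, T(9)=-44069, T(10)=-106392, T(11)=-256853, T(12)=-620098, T(13)=-1497049, T(14)=-3614196, T(15)=-8725441, T(16)=-21065078; answer -21065078
Stage 3: Y2 = -21065078; d = -13; remainder = value at the root: -8*(-13)^4 + 2*(-13)^3 - 1*(-13)^2 + 9*(-13)^1 - 3 = (-228488) + (-4394) + (-169) + (-117) + (-3) = -233171; answer -233171

-233171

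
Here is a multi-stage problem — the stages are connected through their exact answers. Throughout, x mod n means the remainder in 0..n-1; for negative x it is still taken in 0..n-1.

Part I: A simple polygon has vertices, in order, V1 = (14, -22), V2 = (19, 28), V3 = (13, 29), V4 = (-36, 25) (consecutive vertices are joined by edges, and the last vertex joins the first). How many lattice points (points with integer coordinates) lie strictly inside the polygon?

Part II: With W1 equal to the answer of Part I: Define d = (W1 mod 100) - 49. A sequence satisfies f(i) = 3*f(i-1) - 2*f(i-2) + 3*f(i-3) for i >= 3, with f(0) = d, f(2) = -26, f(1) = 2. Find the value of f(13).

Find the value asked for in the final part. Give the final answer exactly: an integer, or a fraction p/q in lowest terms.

-3855376

Part I: cross terms: (14*28 - 19*-22)=810, (19*29 - 13*28)=187, (13*25 - -36*29)=1369, (-36*-22 - 14*25)=442; twice the area = |2808| = 2808; area = 1404; boundary points = 5 + 1 + 1 + 1 = 8; strictly interior points = area - boundary/2 + 1 = 1401; answer 1401
Part II: W1 = 1401; d = -48; f(3) = 3*(-26) - 2*(2) + 3*(-48) = -226; iterating: f(3)=-226, f(4)=-620, f(5)=-1486, f(6)=-3896, f(7)=-10576, f(8)=-28394, f(9)=-75718, f(10)=-202094, f(11)=-540028, f(12)=-1443050, f(13)=-3855376; answer -3855376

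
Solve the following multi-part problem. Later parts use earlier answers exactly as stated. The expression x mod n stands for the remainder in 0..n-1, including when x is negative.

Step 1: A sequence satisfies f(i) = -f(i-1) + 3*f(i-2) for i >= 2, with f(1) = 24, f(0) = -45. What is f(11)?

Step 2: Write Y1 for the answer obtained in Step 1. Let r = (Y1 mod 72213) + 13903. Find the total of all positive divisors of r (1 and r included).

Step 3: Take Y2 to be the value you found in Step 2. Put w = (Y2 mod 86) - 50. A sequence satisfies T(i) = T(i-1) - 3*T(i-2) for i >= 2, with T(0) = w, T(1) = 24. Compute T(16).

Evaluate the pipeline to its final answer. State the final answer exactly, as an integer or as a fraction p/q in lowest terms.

69072

Step 1: f(2) = -1*(24) + 3*(-45) = -159; iterating: f(2)=-159, f(3)=231, f(4)=-708, f(5)=1401, f(6)=-3525, f(7)=7728, f(8)=-18303, f(9)=41487, f(10)=-96396, f(11)=220857; answer 220857
Step 2: Y1 = 220857; r = 18121; 18121 is prime, so its only divisors are 1 and 18121; sigma = 1 + 18121 = 18122; answer 18122
Step 3: Y2 = 18122; w = 12; T(2) = 1*(24) - 3*(12) = -12; iterating: T(2)=-12, T(3)=-84, T(4)=-48, T(5)=204, T(6)=348, T(7)=-264, T(8)=-1308, T(9)=-516, T(10)=3408, T(11)=4956, T(12)=-5268, T(13)=-20136, T(14)=-4332, T(15)=56076, T(16)=69072; answer 69072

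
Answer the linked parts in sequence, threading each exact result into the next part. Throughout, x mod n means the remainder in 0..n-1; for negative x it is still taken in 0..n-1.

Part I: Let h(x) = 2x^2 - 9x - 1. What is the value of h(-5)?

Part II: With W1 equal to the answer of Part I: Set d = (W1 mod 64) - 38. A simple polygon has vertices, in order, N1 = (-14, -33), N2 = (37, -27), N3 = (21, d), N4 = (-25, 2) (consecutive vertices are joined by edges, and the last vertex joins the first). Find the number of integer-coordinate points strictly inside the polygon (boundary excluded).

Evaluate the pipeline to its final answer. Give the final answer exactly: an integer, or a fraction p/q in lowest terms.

1280

Part I: 2*(-5)^2 - 9*(-5)^1 - 1 = (50) + (45) + (-1) = 94; answer 94
Part II: W1 = 94; d = -8; cross terms: (-14*-27 - 37*-33)=1599, (37*-8 - 21*-27)=271, (21*2 - -25*-8)=-158, (-25*-33 - -14*2)=853; twice the area = |2565| = 2565; area = 2565/2; boundary points = 3 + 1 + 2 + 1 = 7; strictly interior points = area - boundary/2 + 1 = 1280; answer 1280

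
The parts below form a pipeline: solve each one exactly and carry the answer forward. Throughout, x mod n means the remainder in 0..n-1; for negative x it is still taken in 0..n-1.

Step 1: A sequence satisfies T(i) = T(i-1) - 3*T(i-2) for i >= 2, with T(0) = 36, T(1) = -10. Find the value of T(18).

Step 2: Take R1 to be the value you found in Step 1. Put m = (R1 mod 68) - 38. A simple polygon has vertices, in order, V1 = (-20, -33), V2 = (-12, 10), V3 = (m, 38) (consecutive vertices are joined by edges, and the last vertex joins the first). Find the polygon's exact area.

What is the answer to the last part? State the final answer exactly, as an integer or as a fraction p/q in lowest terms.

189

Step 1: T(2) = 1*(-10) - 3*(36) = -118; iterating: T(2)=-118, T(3)=-88, T(4)=266, T(5)=530, T(6)=-268, T(7)=-1858, T(8)=-1054, T(9)=4520, T(10)=7682, T(11)=-5878, T(12)=-28924, T(13)=-11290, T(14)=75482, T(15)=109352, T(16)=-117094, T(17)=-445150, T(18)=-93868; answer -93868
Step 2: R1 = -93868; m = 2; cross terms: (-20*10 - -12*-33)=-596, (-12*38 - 2*10)=-476, (2*-33 - -20*38)=694; twice the area = |-378| = 378; area = 189; answer 189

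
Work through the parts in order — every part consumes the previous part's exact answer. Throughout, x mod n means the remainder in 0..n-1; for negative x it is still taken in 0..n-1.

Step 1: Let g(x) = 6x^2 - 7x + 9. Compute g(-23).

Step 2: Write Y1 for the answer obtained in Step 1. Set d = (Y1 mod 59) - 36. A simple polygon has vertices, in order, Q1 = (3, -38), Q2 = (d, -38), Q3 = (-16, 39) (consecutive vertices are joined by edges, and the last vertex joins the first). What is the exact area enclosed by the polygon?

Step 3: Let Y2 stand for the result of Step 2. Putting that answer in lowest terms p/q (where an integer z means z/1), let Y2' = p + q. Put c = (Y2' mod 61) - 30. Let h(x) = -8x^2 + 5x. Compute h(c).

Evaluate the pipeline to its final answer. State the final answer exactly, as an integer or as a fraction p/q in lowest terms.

-1212

Step 1: 6*(-23)^2 - 7*(-23)^1 + 9 = (3174) + (161) + (9) = 3344; answer 3344
Step 2: Y1 = 3344; d = 4; cross terms: (3*-38 - 4*-38)=38, (4*39 - -16*-38)=-452, (-16*-38 - 3*39)=491; twice the area = |77| = 77; area = 77/2; answer 77/2
Step 3: Y2 = 77/2; threaded value p + q = 79; c = -12; -8*(-12)^2 + 5*(-12)^1 = (-1152) + (-60) = -1212; answer -1212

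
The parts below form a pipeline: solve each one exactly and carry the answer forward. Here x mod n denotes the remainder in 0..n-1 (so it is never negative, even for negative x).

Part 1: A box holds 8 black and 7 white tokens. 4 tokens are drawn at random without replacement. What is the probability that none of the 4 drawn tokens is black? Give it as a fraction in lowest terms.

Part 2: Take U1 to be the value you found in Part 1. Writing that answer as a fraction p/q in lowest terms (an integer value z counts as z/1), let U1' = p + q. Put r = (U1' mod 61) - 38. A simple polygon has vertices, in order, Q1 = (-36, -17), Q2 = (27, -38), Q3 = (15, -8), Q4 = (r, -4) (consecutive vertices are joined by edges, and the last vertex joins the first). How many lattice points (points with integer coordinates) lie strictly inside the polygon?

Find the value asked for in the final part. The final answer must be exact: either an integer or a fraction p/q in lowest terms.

Part 1: total draws C(15,4) = 1365; favorable C(7,4) = 35; P = 1/39; answer 1/39
Part 2: U1 = 1/39; threaded value p + q = 40; r = 2; cross terms: (-36*-38 - 27*-17)=1827, (27*-8 - 15*-38)=354, (15*-4 - 2*-8)=-44, (2*-17 - -36*-4)=-178; twice the area = |1959| = 1959; area = 1959/2; boundary points = 21 + 6 + 1 + 1 = 29; strictly interior points = area - boundary/2 + 1 = 966; answer 966

966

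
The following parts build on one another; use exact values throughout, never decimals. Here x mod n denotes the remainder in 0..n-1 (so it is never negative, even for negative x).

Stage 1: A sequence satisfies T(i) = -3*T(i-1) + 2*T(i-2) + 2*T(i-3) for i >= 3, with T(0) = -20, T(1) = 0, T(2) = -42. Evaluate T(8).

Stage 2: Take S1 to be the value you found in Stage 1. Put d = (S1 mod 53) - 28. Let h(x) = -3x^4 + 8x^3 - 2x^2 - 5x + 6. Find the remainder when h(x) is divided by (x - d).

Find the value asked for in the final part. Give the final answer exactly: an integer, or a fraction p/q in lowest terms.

Stage 1: T(3) = -3*(-42) + 2*(0) + 2*(-20) = 86; iterating: T(3)=86, T(4)=-342, T(5)=1114, T(6)=-3854, T(7)=13106, T(8)=-44798; answer -44798
Stage 2: S1 = -44798; d = 12; remainder = value at the root: -3*(12)^4 + 8*(12)^3 - 2*(12)^2 - 5*(12)^1 + 6 = (-62208) + (13824) + (-288) + (-60) + (6) = -48726; answer -48726

-48726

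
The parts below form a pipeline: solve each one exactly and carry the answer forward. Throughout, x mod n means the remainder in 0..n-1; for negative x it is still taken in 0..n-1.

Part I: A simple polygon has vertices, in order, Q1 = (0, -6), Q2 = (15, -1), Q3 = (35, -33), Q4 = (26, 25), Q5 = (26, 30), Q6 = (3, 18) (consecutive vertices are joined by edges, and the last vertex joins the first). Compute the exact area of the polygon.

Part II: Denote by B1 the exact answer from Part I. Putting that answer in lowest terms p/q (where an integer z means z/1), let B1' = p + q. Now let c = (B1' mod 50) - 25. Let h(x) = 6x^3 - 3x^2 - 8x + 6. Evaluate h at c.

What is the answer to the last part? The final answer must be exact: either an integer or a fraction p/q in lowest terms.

Part I: cross terms: (0*-1 - 15*-6)=90, (15*-33 - 35*-1)=-460, (35*25 - 26*-33)=1733, (26*30 - 26*25)=130, (26*18 - 3*30)=378, (3*-6 - 0*18)=-18; twice the area = |1853| = 1853; area = 1853/2; answer 1853/2
Part II: B1 = 1853/2; threaded value p + q = 1855; c = -20; 6*(-20)^3 - 3*(-20)^2 - 8*(-20)^1 + 6 = (-48000) + (-1200) + (160) + (6) = -49034; answer -49034

-49034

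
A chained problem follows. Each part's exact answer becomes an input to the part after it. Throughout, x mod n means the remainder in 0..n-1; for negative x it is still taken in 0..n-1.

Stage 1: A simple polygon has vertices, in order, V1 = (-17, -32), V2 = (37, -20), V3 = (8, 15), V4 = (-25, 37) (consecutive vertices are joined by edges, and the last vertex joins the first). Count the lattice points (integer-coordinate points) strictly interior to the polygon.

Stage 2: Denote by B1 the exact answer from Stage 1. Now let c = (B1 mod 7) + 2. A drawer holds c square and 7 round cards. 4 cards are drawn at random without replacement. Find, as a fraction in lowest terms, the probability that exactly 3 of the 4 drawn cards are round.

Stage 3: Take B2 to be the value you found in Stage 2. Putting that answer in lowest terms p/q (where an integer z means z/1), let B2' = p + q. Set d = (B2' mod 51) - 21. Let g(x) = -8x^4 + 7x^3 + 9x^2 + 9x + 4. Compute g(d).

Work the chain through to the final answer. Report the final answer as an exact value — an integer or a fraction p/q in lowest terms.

-1416

Stage 1: cross terms: (-17*-20 - 37*-32)=1524, (37*15 - 8*-20)=715, (8*37 - -25*15)=671, (-25*-32 - -17*37)=1429; twice the area = |4339| = 4339; area = 4339/2; boundary points = 6 + 1 + 11 + 1 = 19; strictly interior points = area - boundary/2 + 1 = 2161; answer 2161
Stage 2: B1 = 2161; c = 7; total draws C(14,4) = 1001; favorable C(7,3)*C(7,1) = 245; P = 35/143; answer 35/143
Stage 3: B2 = 35/143; threaded value p + q = 178; d = 4; -8*(4)^4 + 7*(4)^3 + 9*(4)^2 + 9*(4)^1 + 4 = (-2048) + (448) + (144) + (36) + (4) = -1416; answer -1416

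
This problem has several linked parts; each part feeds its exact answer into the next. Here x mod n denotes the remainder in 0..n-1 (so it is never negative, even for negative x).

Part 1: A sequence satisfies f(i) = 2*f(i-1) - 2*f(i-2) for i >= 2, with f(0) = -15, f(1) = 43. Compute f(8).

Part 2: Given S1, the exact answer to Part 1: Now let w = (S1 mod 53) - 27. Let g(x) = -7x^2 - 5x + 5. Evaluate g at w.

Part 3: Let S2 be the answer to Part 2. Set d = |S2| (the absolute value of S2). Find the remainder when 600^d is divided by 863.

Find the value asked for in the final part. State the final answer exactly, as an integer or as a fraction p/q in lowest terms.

Part 1: f(2) = 2*(43) - 2*(-15) = 116; iterating: f(2)=116, f(3)=146, f(4)=60, f(5)=-172, f(6)=-464, f(7)=-584, f(8)=-240; answer -240
Part 2: S1 = -240; w = -2; -7*(-2)^2 - 5*(-2)^1 + 5 = (-28) + (10) + (5) = -13; answer -13
Part 3: S2 = -13; d = 13; squarings mod 863: 600^1=600, 600^2=129, 600^4=244, 600^8=852; 600^13 = 600^1 * 600^4 * 600^8 = 821 (mod 863); answer 821

821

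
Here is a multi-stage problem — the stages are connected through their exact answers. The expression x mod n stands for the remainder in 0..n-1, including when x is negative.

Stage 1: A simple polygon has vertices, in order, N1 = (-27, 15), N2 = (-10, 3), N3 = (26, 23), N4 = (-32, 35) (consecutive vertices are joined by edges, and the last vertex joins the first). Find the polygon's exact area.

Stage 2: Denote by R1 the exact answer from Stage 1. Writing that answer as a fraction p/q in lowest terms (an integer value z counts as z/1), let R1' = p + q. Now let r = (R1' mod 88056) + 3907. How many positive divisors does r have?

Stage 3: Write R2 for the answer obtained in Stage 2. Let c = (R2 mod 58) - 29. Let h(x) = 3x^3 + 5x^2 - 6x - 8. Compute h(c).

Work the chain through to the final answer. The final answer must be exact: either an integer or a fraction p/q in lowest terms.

Stage 1: cross terms: (-27*3 - -10*15)=69, (-10*23 - 26*3)=-308, (26*35 - -32*23)=1646, (-32*15 - -27*35)=465; twice the area = |1872| = 1872; area = 936; answer 936
Stage 2: R1 = 936; threaded value p + q = 937; r = 4844; 4844 = 2^2 * 7 * 173; number of divisors = (2+1) * (1+1) * (1+1) = 12; answer 12
Stage 3: R2 = 12; c = -17; 3*(-17)^3 + 5*(-17)^2 - 6*(-17)^1 - 8 = (-14739) + (1445) + (102) + (-8) = -13200; answer -13200

-13200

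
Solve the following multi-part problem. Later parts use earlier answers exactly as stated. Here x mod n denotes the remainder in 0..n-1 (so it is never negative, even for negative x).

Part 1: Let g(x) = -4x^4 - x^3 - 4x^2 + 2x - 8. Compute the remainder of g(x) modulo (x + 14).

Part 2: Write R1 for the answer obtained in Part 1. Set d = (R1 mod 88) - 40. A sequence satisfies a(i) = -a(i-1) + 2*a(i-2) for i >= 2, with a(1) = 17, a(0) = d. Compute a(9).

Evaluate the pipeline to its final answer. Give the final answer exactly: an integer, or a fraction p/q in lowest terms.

-493

Part 1: remainder = value at the root: -4*(-14)^4 - 1*(-14)^3 - 4*(-14)^2 + 2*(-14)^1 - 8 = (-153664) + (2744) + (-784) + (-28) + (-8) = -151740; answer -151740
Part 2: R1 = -151740; d = 20; a(2) = -1*(17) + 2*(20) = 23; iterating: a(2)=23, a(3)=11, a(4)=35, a(5)=-13, a(6)=83, a(7)=-109, a(8)=275, a(9)=-493; answer -493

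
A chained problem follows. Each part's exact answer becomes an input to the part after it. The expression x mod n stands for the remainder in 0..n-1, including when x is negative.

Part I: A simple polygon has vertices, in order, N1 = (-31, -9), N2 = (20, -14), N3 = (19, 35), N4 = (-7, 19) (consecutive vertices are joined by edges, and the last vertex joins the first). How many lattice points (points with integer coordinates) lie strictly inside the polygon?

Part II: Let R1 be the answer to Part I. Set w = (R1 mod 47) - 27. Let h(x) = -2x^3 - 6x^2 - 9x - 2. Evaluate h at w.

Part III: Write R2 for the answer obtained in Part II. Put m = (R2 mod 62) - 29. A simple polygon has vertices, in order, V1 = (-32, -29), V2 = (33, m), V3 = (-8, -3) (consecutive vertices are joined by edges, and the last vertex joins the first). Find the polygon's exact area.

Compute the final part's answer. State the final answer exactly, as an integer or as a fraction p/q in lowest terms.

785

Part I: cross terms: (-31*-14 - 20*-9)=614, (20*35 - 19*-14)=966, (19*19 - -7*35)=606, (-7*-9 - -31*19)=652; twice the area = |2838| = 2838; area = 1419; boundary points = 1 + 1 + 2 + 4 = 8; strictly interior points = area - boundary/2 + 1 = 1416; answer 1416
Part II: R1 = 1416; w = -21; -2*(-21)^3 - 6*(-21)^2 - 9*(-21)^1 - 2 = (18522) + (-2646) + (189) + (-2) = 16063; answer 16063
Part III: R2 = 16063; m = -24; cross terms: (-32*-24 - 33*-29)=1725, (33*-3 - -8*-24)=-291, (-8*-29 - -32*-3)=136; twice the area = |1570| = 1570; area = 785; answer 785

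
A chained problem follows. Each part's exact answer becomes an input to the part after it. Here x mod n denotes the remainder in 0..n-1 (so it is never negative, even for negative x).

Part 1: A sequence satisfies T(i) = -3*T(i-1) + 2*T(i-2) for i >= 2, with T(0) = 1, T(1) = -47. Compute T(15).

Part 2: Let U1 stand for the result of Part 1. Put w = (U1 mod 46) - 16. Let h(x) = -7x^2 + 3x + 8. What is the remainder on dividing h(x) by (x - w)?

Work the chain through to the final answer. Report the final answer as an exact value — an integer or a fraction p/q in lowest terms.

-1214

Part 1: T(2) = -3*(-47) + 2*(1) = 143; iterating: T(2)=143, T(3)=-523, T(4)=1855, T(5)=-6611, T(6)=23543, T(7)=-83851, T(8)=298639, T(9)=-1063619, T(10)=3788135, T(11)=-13491643, T(12)=48051199, T(13)=-171136883, T(14)=609513047, T(15)=-2170812907; answer -2170812907
Part 2: U1 = -2170812907; w = -13; remainder = value at the root: -7*(-13)^2 + 3*(-13)^1 + 8 = (-1183) + (-39) + (8) = -1214; answer -1214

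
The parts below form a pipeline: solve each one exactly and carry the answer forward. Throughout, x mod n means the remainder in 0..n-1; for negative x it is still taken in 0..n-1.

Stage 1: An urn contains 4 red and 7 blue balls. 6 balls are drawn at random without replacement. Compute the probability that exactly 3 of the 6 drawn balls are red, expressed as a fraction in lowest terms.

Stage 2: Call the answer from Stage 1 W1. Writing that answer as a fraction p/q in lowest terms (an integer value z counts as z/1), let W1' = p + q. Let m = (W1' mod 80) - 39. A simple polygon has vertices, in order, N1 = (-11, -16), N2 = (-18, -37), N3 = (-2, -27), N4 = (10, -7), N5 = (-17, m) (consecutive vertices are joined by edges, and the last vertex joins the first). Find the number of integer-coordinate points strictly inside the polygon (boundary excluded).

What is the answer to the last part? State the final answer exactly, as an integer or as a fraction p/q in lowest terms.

Stage 1: total draws C(11,6) = 462; favorable C(4,3)*C(7,3) = 140; P = 10/33; answer 10/33
Stage 2: W1 = 10/33; threaded value p + q = 43; m = 4; cross terms: (-11*-37 - -18*-16)=119, (-18*-27 - -2*-37)=412, (-2*-7 - 10*-27)=284, (10*4 - -17*-7)=-79, (-17*-16 - -11*4)=316; twice the area = |1052| = 1052; area = 526; boundary points = 7 + 2 + 4 + 1 + 2 = 16; strictly interior points = area - boundary/2 + 1 = 519; answer 519

519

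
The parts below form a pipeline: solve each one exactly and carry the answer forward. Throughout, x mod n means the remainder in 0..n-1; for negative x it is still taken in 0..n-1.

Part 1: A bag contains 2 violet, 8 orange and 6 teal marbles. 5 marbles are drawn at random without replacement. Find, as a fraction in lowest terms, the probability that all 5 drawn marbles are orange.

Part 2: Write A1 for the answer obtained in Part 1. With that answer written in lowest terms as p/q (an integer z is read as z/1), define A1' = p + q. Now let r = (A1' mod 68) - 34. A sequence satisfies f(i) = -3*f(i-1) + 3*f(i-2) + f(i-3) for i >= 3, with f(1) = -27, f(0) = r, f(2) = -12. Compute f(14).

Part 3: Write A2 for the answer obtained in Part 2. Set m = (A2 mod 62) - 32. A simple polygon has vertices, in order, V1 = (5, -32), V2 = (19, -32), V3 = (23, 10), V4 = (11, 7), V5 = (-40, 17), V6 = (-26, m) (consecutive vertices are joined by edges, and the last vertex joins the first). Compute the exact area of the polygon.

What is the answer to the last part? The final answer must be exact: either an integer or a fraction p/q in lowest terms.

1673

Part 1: total draws C(16,5) = 4368; favorable C(8,5) = 56; P = 1/78; answer 1/78
Part 2: A1 = 1/78; threaded value p + q = 79; r = -23; f(3) = -3*(-12) + 3*(-27) + 1*(-23) = -68; iterating: f(3)=-68, f(4)=141, f(5)=-639, f(6)=2272, f(7)=-8592, f(8)=31953, f(9)=-119363, f(10)=445356, f(11)=-1662204, f(12)=6203317, f(13)=-23151207, f(14)=86401368; answer 86401368
Part 3: A2 = 86401368; m = -4; cross terms: (5*-32 - 19*-32)=448, (19*10 - 23*-32)=926, (23*7 - 11*10)=51, (11*17 - -40*7)=467, (-40*-4 - -26*17)=602, (-26*-32 - 5*-4)=852; twice the area = |3346| = 3346; area = 1673; answer 1673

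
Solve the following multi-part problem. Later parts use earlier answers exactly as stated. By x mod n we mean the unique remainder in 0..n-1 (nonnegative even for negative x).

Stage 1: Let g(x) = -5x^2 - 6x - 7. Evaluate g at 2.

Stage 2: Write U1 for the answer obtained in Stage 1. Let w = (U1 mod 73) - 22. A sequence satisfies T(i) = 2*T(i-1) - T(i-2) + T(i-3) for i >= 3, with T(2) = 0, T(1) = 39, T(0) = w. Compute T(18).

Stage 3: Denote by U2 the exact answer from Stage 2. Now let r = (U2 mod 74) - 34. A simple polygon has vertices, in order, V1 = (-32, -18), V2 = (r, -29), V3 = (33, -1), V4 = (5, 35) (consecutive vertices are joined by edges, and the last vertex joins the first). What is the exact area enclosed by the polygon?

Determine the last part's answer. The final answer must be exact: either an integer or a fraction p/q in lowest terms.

Stage 1: -5*(2)^2 - 6*(2)^1 - 7 = (-20) + (-12) + (-7) = -39; answer -39
Stage 2: U1 = -39; w = 12; T(3) = 2*(0) - 1*(39) + 1*(12) = -27; iterating: T(3)=-27, T(4)=-15, T(5)=-3, T(6)=-18, T(7)=-48, T(8)=-81, T(9)=-132, T(10)=-231, T(11)=-411, T(12)=-723, T(13)=-1266, T(14)=-2220, T(15)=-3897, T(16)=-6840, T(17)=-12003, T(18)=-21063; answer -21063
Stage 3: U2 = -21063; r = -7; cross terms: (-32*-29 - -7*-18)=802, (-7*-1 - 33*-29)=964, (33*35 - 5*-1)=1160, (5*-18 - -32*35)=1030; twice the area = |3956| = 3956; area = 1978; answer 1978

1978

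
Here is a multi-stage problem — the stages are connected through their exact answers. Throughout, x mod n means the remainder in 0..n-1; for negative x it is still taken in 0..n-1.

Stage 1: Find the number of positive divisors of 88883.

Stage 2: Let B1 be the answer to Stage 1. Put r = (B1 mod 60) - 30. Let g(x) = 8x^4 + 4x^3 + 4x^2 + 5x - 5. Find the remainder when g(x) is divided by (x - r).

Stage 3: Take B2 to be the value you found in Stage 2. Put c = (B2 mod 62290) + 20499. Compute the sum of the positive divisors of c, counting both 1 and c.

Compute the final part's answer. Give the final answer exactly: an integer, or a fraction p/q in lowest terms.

132060

Stage 1: 88883 is prime, so its only divisors are 1 and 88883; count = 2; answer 2
Stage 2: B1 = 2; r = -28; remainder = value at the root: 8*(-28)^4 + 4*(-28)^3 + 4*(-28)^2 + 5*(-28)^1 - 5 = (4917248) + (-87808) + (3136) + (-140) + (-5) = 4832431; answer 4832431
Stage 3: B2 = 4832431; c = 56600; 56600 = 2^3 * 5^2 * 283; sigma = (1 + 2 + 4 + 8) * (1 + 5 + 25) * (1 + 283) = 15 * 31 * 284 = 132060; answer 132060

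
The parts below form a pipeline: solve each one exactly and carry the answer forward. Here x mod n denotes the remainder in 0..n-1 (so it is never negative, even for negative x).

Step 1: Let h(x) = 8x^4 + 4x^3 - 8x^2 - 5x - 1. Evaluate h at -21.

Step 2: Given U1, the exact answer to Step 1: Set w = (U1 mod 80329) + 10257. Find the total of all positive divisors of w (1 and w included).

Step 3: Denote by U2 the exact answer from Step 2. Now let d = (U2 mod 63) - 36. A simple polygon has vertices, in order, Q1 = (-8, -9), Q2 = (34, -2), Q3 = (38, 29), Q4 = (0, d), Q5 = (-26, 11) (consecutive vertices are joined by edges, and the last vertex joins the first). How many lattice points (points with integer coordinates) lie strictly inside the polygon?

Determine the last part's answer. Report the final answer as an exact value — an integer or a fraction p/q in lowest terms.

1424

Step 1: 8*(-21)^4 + 4*(-21)^3 - 8*(-21)^2 - 5*(-21)^1 - 1 = (1555848) + (-37044) + (-3528) + (105) + (-1) = 1515380; answer 1515380
Step 2: U1 = 1515380; w = 79715; 79715 = 5 * 107 * 149; sigma = (1 + 5) * (1 + 107) * (1 + 149) = 6 * 108 * 150 = 97200; answer 97200
Step 3: U2 = 97200; d = 18; cross terms: (-8*-2 - 34*-9)=322, (34*29 - 38*-2)=1062, (38*18 - 0*29)=684, (0*11 - -26*18)=468, (-26*-9 - -8*11)=322; twice the area = |2858| = 2858; area = 1429; boundary points = 7 + 1 + 1 + 1 + 2 = 12; strictly interior points = area - boundary/2 + 1 = 1424; answer 1424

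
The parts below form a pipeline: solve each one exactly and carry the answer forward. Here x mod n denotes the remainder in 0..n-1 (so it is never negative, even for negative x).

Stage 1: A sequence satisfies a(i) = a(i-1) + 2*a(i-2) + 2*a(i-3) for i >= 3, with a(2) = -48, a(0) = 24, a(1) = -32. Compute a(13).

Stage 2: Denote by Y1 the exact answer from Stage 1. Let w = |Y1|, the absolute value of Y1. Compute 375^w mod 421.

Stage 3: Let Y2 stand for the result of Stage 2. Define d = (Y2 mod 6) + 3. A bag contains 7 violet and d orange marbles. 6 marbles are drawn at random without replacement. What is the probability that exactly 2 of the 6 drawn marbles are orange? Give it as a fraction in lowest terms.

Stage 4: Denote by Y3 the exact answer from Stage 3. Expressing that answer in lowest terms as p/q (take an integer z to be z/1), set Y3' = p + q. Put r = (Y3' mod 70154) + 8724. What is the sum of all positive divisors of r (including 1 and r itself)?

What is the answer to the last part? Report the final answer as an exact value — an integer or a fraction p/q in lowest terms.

16128

Stage 1: a(3) = 1*(-48) + 2*(-32) + 2*(24) = -64; iterating: a(3)=-64, a(4)=-224, a(5)=-448, a(6)=-1024, a(7)=-2368, a(8)=-5312, a(9)=-12096, a(10)=-27456, a(11)=-62272, a(12)=-141376, a(13)=-320832; answer -320832
Stage 2: Y1 = -320832; w = 320832; squarings mod 421: 375^1=375, 375^2=11, 375^4=121, 375^8=327, 375^16=416, 375^32=25, 375^64=204, 375^128=358, 375^256=180, 375^512=404, 375^1024=289, 375^2048=163, 375^4096=46, 375^8192=11, 375^16384=121, 375^32768=327, 375^65536=416, 375^131072=25, 375^262144=204; 375^320832 = 375^64 * 375^256 * 375^1024 * 375^8192 * 375^16384 * 375^32768 * 375^262144 = 357 (mod 421); answer 357
Stage 3: Y2 = 357; d = 6; total draws C(13,6) = 1716; favorable C(6,2)*C(7,4) = 525; P = 175/572; answer 175/572
Stage 4: Y3 = 175/572; threaded value p + q = 747; r = 9471; 9471 = 3 * 7 * 11 * 41; sigma = (1 + 3) * (1 + 7) * (1 + 11) * (1 + 41) = 4 * 8 * 12 * 42 = 16128; answer 16128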